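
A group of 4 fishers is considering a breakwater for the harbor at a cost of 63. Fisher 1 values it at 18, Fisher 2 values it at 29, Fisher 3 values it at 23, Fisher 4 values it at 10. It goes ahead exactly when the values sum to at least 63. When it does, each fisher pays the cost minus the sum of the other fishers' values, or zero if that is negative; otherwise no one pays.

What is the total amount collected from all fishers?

Total value 80 ≥ cost 63, so it is built.
Fisher 1: others sum to 62; max(0, 63 - 62) = 1.
Fisher 2: others sum to 51; max(0, 63 - 51) = 12.
Fisher 3: others sum to 57; max(0, 63 - 57) = 6.
Fisher 4: others sum to 70; max(0, 63 - 70) = 0.
Total collected = 1 + 12 + 6 + 0 = 19.

19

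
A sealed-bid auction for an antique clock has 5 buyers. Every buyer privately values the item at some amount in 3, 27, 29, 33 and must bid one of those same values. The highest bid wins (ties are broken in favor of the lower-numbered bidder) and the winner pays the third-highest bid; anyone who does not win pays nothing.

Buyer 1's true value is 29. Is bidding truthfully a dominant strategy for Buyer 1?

No

Consider the case where Buyer 2 bids 3, Buyer 3 bids 3, Buyer 4 bids 3 and Buyer 5 bids 33.
Truthful bid 29: loses, pays 0, utility 0.
Bid 33 instead: wins, pays 3, utility 29 - 3 = 26.
Since 26 > 0, bidding 33 is strictly better here, so truthful bidding is not dominant.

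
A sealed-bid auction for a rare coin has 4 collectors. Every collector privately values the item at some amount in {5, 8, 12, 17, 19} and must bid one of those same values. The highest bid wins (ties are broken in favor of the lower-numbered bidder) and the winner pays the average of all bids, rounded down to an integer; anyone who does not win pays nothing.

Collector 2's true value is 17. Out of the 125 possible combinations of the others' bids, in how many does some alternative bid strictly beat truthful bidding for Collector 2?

Others bid (5, 5, 5): truth gives 9; bid 8 gives 12 > 9. Violating.
Others bid (5, 5, 8): truth gives 9; bid 8 gives 11 > 9. Violating.
Others bid (5, 5, 12): truth gives 8; bid 12 gives 9 > 8. Violating.
Others bid (5, 5, 19): truth gives 0; bid 19 gives 5 > 0. Violating.
Others bid (5, 5, 17): truth gives 6; no alternative beats it.
Others bid (5, 8, 17): truth gives 6; no alternative beats it.
(Checking all 125 profiles: 65 have a profitable deviation, 60 do not.)

65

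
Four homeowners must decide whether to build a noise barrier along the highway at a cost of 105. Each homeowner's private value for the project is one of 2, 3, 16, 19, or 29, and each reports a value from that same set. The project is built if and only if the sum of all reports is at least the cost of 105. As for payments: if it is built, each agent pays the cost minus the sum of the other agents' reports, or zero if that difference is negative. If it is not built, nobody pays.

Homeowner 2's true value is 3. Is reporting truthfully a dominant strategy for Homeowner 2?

Check each profile of the others' reports and compare truth against every alternative report.
Others report (2, 2, 2): truth gives 0, best alternative gives 0.
Others report (2, 2, 3): truth gives 0, best alternative gives 0.
Others report (2, 2, 16): truth gives 0, best alternative gives 0.
Others report (2, 2, 19): truth gives 0, best alternative gives 0.
Others report (2, 2, 29): truth gives 0, best alternative gives 0.
Others report (2, 3, 2): truth gives 0, best alternative gives 0.
(Remaining 119 profiles checked similarly; truth is weakly best in each.)
In every case the truthful report is at least as good as any alternative, so it is a dominant strategy.

Yes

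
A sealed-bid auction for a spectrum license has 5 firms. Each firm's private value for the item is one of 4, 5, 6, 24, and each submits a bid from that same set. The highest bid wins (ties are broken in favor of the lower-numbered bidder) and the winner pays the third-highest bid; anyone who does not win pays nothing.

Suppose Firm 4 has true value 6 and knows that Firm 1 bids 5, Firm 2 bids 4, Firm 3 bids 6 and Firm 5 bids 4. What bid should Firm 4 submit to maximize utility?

24

Bid 4: loses, pays 0, utility 0.
Bid 5: loses, pays 0, utility 0.
Bid 6: loses, pays 0, utility 0.
Bid 24: wins, pays 5, utility 6 - 5 = 1.
The best choice is 24 with utility 1.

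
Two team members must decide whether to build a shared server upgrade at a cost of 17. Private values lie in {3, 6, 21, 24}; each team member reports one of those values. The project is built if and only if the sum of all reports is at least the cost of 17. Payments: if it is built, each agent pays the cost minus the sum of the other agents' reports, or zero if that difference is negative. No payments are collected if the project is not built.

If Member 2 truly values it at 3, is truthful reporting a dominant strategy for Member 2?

Yes

Check each profile of the others' reports and compare truth against every alternative report.
Others report (21): truth gives 3, best alternative gives 3.
Others report (24): truth gives 3, best alternative gives 3.
Others report (3): truth gives 0, best alternative gives 0.
Others report (6): truth gives 0, best alternative gives 0.
In every case the truthful report is at least as good as any alternative, so it is a dominant strategy.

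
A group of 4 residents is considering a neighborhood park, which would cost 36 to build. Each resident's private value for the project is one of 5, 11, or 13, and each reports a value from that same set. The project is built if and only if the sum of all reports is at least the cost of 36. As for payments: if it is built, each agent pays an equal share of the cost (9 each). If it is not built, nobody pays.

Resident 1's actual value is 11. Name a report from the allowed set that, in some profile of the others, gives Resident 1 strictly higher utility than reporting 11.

Suppose Resident 2 reports 5, Resident 3 reports 5 and Resident 4 reports 13.
Report 11: project not built, utility 0.
Report 13: project built, pays 9, utility 11 - 9 = 2.
So reporting 13 beats truth here (2 > 0).

13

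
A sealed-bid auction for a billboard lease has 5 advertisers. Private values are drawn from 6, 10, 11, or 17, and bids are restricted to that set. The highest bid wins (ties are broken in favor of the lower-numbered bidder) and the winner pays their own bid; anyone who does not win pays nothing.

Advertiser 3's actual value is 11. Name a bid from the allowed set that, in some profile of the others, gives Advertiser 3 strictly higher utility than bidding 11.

Suppose Advertiser 1 bids 6, Advertiser 2 bids 6, Advertiser 4 bids 6 and Advertiser 5 bids 6.
Bid 11: wins, pays 11, utility 11 - 11 = 0.
Bid 10: wins, pays 10, utility 11 - 10 = 1.
So bidding 10 beats truth here (1 > 0).

10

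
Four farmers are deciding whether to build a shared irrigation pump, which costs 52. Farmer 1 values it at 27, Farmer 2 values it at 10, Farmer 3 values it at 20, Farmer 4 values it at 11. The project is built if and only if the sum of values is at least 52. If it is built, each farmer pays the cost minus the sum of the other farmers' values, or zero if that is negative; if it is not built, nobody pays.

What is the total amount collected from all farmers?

Total value 68 ≥ cost 52, so it is built.
Farmer 1: others sum to 41; max(0, 52 - 41) = 11.
Farmer 2: others sum to 58; max(0, 52 - 58) = 0.
Farmer 3: others sum to 48; max(0, 52 - 48) = 4.
Farmer 4: others sum to 57; max(0, 52 - 57) = 0.
Total collected = 11 + 0 + 4 + 0 = 15.

15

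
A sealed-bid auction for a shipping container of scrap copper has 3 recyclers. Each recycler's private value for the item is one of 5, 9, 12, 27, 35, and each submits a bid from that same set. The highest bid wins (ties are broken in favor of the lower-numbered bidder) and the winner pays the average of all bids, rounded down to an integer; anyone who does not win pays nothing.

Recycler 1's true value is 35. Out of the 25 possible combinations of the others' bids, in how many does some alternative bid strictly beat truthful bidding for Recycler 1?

Others bid (5, 5): truth gives 20; bid 5 gives 30 > 20. Violating.
Others bid (5, 9): truth gives 19; bid 9 gives 28 > 19. Violating.
Others bid (5, 12): truth gives 18; bid 12 gives 26 > 18. Violating.
Others bid (5, 27): truth gives 13; bid 27 gives 16 > 13. Violating.
Others bid (5, 35): truth gives 10; no alternative beats it.
Others bid (9, 35): truth gives 9; no alternative beats it.
(Checking all 25 profiles: 16 have a profitable deviation, 9 do not.)

16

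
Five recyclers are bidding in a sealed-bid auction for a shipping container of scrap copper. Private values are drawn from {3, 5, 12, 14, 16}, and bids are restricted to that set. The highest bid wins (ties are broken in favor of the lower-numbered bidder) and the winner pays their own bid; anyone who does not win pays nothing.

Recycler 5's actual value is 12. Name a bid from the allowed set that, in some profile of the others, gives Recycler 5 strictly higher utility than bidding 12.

5

Suppose Recycler 1 bids 3, Recycler 2 bids 3, Recycler 3 bids 3 and Recycler 4 bids 3.
Bid 12: wins, pays 12, utility 12 - 12 = 0.
Bid 5: wins, pays 5, utility 12 - 5 = 7.
So bidding 5 beats truth here (7 > 0).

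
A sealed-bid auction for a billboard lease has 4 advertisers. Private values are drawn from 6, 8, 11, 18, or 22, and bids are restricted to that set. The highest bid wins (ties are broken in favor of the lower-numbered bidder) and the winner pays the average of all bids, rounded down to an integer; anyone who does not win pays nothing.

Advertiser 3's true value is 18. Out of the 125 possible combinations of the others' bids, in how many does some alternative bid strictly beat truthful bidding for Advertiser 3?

Others bid (6, 6, 6): truth gives 9; bid 8 gives 12 > 9. Violating.
Others bid (6, 6, 8): truth gives 9; bid 8 gives 11 > 9. Violating.
Others bid (6, 6, 11): truth gives 8; bid 11 gives 10 > 8. Violating.
Others bid (6, 6, 22): truth gives 0; bid 22 gives 4 > 0. Violating.
Others bid (6, 6, 18): truth gives 6; no alternative beats it.
Others bid (6, 8, 18): truth gives 6; no alternative beats it.
(Checking all 125 profiles: 52 have a profitable deviation, 73 do not.)

52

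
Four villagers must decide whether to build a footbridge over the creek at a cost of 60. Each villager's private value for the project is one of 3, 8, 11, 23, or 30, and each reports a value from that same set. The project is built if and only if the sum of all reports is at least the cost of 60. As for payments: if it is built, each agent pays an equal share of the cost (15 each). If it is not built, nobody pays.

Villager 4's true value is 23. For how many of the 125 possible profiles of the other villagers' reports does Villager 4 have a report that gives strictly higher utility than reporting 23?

Others report (3, 3, 30): truth gives 0; report 30 gives 8 > 0. Violating.
Others report (3, 8, 23): truth gives 0; report 30 gives 8 > 0. Violating.
Others report (3, 23, 8): truth gives 0; report 30 gives 8 > 0. Violating.
Others report (3, 30, 3): truth gives 0; report 30 gives 8 > 0. Violating.
Others report (3, 3, 3): truth gives 0; no alternative beats it.
Others report (3, 3, 8): truth gives 0; no alternative beats it.
(Checking all 125 profiles: 13 have a profitable deviation, 112 do not.)

13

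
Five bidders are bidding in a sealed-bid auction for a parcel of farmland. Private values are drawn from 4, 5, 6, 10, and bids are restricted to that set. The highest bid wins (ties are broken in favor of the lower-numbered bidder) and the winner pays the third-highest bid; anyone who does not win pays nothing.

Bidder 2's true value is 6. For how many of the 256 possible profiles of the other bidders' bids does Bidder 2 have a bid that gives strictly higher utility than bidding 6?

32

Others bid (4, 4, 4, 10): truth gives 0; bid 10 gives 2 > 0. Violating.
Others bid (4, 4, 5, 10): truth gives 0; bid 10 gives 1 > 0. Violating.
Others bid (4, 4, 10, 4): truth gives 0; bid 10 gives 2 > 0. Violating.
Others bid (4, 4, 10, 5): truth gives 0; bid 10 gives 1 > 0. Violating.
Others bid (4, 4, 4, 4): truth gives 2; no alternative beats it.
Others bid (4, 4, 4, 5): truth gives 2; no alternative beats it.
(Checking all 256 profiles: 32 have a profitable deviation, 224 do not.)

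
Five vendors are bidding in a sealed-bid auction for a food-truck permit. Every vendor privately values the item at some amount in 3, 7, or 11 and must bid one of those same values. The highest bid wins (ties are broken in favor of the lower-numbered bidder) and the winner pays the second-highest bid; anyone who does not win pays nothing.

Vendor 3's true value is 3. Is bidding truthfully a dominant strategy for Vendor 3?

Yes

Check each profile of the others' bids and compare truth against every alternative bid.
Others bid (3, 3, 3, 7): truth gives 0, best alternative gives -4.
Others bid (3, 3, 7, 3): truth gives 0, best alternative gives -4.
Others bid (3, 3, 7, 7): truth gives 0, best alternative gives -4.
Others bid (3, 3, 3, 3): truth gives 0, best alternative gives 0.
Others bid (3, 3, 3, 11): truth gives 0, best alternative gives 0.
Others bid (3, 3, 7, 11): truth gives 0, best alternative gives 0.
(Remaining 75 profiles checked similarly; truth is weakly best in each.)
In every case the truthful bid is at least as good as any alternative, so it is a dominant strategy.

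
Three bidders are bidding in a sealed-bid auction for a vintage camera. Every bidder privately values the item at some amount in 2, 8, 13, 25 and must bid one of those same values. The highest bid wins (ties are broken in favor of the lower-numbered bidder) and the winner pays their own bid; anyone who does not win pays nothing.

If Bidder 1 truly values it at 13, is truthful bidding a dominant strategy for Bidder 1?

No

Consider the case where Bidder 2 bids 2 and Bidder 3 bids 2.
Truthful bid 13: wins, pays 13, utility 13 - 13 = 0.
Bid 2 instead: wins, pays 2, utility 13 - 2 = 11.
Since 11 > 0, bidding 2 is strictly better here, so truthful bidding is not dominant.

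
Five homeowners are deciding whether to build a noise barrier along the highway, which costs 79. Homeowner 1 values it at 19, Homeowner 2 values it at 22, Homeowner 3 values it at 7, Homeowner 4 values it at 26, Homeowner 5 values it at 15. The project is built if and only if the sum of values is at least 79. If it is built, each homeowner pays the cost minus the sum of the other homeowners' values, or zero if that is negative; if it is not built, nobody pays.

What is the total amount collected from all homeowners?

42

Total value 89 ≥ cost 79, so it is built.
Homeowner 1: others sum to 70; max(0, 79 - 70) = 9.
Homeowner 2: others sum to 67; max(0, 79 - 67) = 12.
Homeowner 3: others sum to 82; max(0, 79 - 82) = 0.
Homeowner 4: others sum to 63; max(0, 79 - 63) = 16.
Homeowner 5: others sum to 74; max(0, 79 - 74) = 5.
Total collected = 9 + 12 + 0 + 16 + 5 = 42.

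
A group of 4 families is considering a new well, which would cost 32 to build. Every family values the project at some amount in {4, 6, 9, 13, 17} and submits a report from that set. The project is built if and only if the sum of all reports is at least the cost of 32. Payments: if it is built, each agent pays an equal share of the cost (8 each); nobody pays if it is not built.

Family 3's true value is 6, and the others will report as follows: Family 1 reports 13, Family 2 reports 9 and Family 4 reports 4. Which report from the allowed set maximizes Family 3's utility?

Report 4: project not built, utility 0.
Report 6: project built, pays 8, utility 6 - 8 = -2.
Report 9: project built, pays 8, utility 6 - 8 = -2.
Report 13: project built, pays 8, utility 6 - 8 = -2.
Report 17: project built, pays 8, utility 6 - 8 = -2.
The best choice is 4 with utility 0.

4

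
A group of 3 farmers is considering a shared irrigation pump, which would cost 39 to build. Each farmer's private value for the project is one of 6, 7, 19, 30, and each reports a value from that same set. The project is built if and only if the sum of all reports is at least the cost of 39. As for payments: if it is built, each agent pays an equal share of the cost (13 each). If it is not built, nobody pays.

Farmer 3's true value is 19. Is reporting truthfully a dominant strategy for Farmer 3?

No

Consider the case where Farmer 1 reports 6 and Farmer 2 reports 6.
Truthful report 19: project not built, utility 0.
Report 30 instead: project built, pays 13, utility 19 - 13 = 6.
Since 6 > 0, reporting 30 is strictly better here, so truthful reporting is not dominant.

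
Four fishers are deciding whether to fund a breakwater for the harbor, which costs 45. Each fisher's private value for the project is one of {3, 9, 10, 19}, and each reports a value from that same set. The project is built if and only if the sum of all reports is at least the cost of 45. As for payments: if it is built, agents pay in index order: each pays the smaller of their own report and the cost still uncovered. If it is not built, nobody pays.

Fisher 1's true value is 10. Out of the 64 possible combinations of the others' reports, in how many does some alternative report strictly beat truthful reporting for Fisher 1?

22

Others report (3, 19, 19): truth gives 0; report 9 gives 1 > 0. Violating.
Others report (9, 9, 19): truth gives 0; report 9 gives 1 > 0. Violating.
Others report (9, 10, 19): truth gives 0; report 9 gives 1 > 0. Violating.
Others report (9, 19, 9): truth gives 0; report 9 gives 1 > 0. Violating.
Others report (3, 3, 3): truth gives 0; no alternative beats it.
Others report (3, 3, 9): truth gives 0; no alternative beats it.
(Checking all 64 profiles: 22 have a profitable deviation, 42 do not.)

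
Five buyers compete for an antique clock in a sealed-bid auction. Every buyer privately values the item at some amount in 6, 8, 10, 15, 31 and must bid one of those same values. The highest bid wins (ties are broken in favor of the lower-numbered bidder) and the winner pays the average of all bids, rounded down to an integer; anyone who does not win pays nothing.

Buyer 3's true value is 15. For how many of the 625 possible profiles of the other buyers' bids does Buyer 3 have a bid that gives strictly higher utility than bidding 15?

Others bid (6, 6, 6, 6): truth gives 8; bid 8 gives 9 > 8. Violating.
Others bid (6, 6, 6, 8): truth gives 7; bid 8 gives 9 > 7. Violating.
Others bid (6, 6, 6, 10): truth gives 7; bid 10 gives 8 > 7. Violating.
Others bid (6, 6, 8, 6): truth gives 7; bid 8 gives 9 > 7. Violating.
Others bid (6, 6, 6, 15): truth gives 6; no alternative beats it.
Others bid (6, 6, 6, 31): truth gives 0; no alternative beats it.
(Checking all 625 profiles: 93 have a profitable deviation, 532 do not.)

93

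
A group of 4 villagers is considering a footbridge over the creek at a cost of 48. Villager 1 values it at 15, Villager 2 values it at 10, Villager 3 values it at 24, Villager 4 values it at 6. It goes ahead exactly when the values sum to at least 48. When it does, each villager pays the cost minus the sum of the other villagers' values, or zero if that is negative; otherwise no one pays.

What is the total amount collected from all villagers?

Total value 55 ≥ cost 48, so it is built.
Villager 1: others sum to 40; max(0, 48 - 40) = 8.
Villager 2: others sum to 45; max(0, 48 - 45) = 3.
Villager 3: others sum to 31; max(0, 48 - 31) = 17.
Villager 4: others sum to 49; max(0, 48 - 49) = 0.
Total collected = 8 + 3 + 17 + 0 = 28.

28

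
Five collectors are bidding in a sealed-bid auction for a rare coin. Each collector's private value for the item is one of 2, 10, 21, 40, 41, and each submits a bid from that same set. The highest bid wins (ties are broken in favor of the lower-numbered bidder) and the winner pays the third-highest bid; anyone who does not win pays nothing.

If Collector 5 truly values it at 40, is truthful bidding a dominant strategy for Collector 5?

No

Consider the case where Collector 1 bids 2, Collector 2 bids 2, Collector 3 bids 2 and Collector 4 bids 40.
Truthful bid 40: loses, pays 0, utility 0.
Bid 41 instead: wins, pays 2, utility 40 - 2 = 38.
Since 38 > 0, bidding 41 is strictly better here, so truthful bidding is not dominant.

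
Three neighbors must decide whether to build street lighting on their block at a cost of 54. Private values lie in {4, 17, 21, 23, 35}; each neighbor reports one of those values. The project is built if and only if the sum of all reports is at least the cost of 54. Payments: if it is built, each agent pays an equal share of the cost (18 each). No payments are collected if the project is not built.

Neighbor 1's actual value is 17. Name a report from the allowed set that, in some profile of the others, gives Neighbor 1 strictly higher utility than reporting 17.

4

Suppose Neighbor 2 reports 4 and Neighbor 3 reports 35.
Report 17: project built, pays 18, utility 17 - 18 = -1.
Report 4: project not built, utility 0.
So reporting 4 beats truth here (0 > -1).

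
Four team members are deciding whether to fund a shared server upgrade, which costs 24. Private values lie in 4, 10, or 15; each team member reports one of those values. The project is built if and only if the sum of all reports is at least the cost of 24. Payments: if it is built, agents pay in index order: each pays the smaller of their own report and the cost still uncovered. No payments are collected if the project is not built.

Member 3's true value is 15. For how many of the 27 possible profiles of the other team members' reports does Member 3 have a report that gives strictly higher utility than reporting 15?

Others report (4, 4, 10): truth gives 0; report 10 gives 5 > 0. Violating.
Others report (4, 4, 15): truth gives 0; report 4 gives 11 > 0. Violating.
Others report (4, 10, 10): truth gives 5; report 4 gives 11 > 5. Violating.
Others report (4, 10, 15): truth gives 5; report 4 gives 11 > 5. Violating.
Others report (4, 4, 4): truth gives 0; no alternative beats it.
Others report (4, 10, 4): truth gives 5; no alternative beats it.
(Checking all 27 profiles: 12 have a profitable deviation, 15 do not.)

12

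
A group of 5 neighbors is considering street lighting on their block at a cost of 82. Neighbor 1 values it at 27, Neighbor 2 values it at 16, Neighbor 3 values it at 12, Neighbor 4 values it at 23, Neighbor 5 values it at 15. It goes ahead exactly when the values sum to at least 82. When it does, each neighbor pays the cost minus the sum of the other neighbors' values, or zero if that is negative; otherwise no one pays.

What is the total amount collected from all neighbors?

Total value 93 ≥ cost 82, so it is built.
Neighbor 1: others sum to 66; max(0, 82 - 66) = 16.
Neighbor 2: others sum to 77; max(0, 82 - 77) = 5.
Neighbor 3: others sum to 81; max(0, 82 - 81) = 1.
Neighbor 4: others sum to 70; max(0, 82 - 70) = 12.
Neighbor 5: others sum to 78; max(0, 82 - 78) = 4.
Total collected = 16 + 5 + 1 + 12 + 4 = 38.

38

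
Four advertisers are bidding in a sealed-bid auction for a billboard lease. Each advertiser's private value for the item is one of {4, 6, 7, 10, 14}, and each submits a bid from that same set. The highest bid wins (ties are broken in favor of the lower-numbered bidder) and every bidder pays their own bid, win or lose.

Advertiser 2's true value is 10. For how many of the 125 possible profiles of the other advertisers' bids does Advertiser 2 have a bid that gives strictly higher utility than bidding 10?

Others bid (4, 4, 4): truth gives 0; bid 6 gives 4 > 0. Violating.
Others bid (4, 4, 6): truth gives 0; bid 6 gives 4 > 0. Violating.
Others bid (4, 4, 7): truth gives 0; bid 7 gives 3 > 0. Violating.
Others bid (4, 4, 14): truth gives -10; bid 4 gives -4 > -10. Violating.
Others bid (4, 4, 10): truth gives 0; no alternative beats it.
Others bid (4, 6, 10): truth gives 0; no alternative beats it.
(Checking all 125 profiles: 95 have a profitable deviation, 30 do not.)

95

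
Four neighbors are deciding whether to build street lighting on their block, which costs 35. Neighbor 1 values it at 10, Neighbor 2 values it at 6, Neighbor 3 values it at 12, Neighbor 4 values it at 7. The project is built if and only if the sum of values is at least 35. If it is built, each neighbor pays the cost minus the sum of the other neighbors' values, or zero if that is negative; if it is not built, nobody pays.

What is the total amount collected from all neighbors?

35

Total value 35 ≥ cost 35, so it is built.
Neighbor 1: others sum to 25; max(0, 35 - 25) = 10.
Neighbor 2: others sum to 29; max(0, 35 - 29) = 6.
Neighbor 3: others sum to 23; max(0, 35 - 23) = 12.
Neighbor 4: others sum to 28; max(0, 35 - 28) = 7.
Total collected = 10 + 6 + 12 + 7 = 35.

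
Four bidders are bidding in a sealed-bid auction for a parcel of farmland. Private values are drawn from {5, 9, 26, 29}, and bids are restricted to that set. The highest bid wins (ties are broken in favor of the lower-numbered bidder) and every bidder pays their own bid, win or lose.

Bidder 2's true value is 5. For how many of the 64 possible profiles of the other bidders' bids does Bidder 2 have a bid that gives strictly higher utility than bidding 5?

4

Others bid (5, 5, 5): truth gives -5; bid 9 gives -4 > -5. Violating.
Others bid (5, 5, 9): truth gives -5; bid 9 gives -4 > -5. Violating.
Others bid (5, 9, 5): truth gives -5; bid 9 gives -4 > -5. Violating.
Others bid (5, 9, 9): truth gives -5; bid 9 gives -4 > -5. Violating.
Others bid (5, 5, 26): truth gives -5; no alternative beats it.
Others bid (5, 5, 29): truth gives -5; no alternative beats it.
(Checking all 64 profiles: 4 have a profitable deviation, 60 do not.)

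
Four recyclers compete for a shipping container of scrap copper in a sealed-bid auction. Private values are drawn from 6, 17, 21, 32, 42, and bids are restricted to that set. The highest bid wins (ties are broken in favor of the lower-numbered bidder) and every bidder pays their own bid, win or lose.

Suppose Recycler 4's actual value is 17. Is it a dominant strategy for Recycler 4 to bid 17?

Consider the case where Recycler 1 bids 6, Recycler 2 bids 6 and Recycler 3 bids 17.
Truthful bid 17: loses but pays 17, utility -17.
Bid 6 instead: loses but pays 6, utility -6.
Since -6 > -17, bidding 6 is strictly better here, so truthful bidding is not dominant.

No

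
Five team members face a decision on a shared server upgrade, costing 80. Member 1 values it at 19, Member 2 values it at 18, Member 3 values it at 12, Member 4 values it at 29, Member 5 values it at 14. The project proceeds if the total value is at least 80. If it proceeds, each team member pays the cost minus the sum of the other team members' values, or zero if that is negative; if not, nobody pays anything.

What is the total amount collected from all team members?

Total value 92 ≥ cost 80, so it is built.
Member 1: others sum to 73; max(0, 80 - 73) = 7.
Member 2: others sum to 74; max(0, 80 - 74) = 6.
Member 3: others sum to 80; max(0, 80 - 80) = 0.
Member 4: others sum to 63; max(0, 80 - 63) = 17.
Member 5: others sum to 78; max(0, 80 - 78) = 2.
Total collected = 7 + 6 + 0 + 17 + 2 = 32.

32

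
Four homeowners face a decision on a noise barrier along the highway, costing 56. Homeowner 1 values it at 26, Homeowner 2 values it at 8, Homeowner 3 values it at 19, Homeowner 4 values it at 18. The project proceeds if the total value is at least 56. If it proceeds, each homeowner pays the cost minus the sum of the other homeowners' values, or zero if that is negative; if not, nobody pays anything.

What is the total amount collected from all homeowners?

Total value 71 ≥ cost 56, so it is built.
Homeowner 1: others sum to 45; max(0, 56 - 45) = 11.
Homeowner 2: others sum to 63; max(0, 56 - 63) = 0.
Homeowner 3: others sum to 52; max(0, 56 - 52) = 4.
Homeowner 4: others sum to 53; max(0, 56 - 53) = 3.
Total collected = 11 + 0 + 4 + 3 = 18.

18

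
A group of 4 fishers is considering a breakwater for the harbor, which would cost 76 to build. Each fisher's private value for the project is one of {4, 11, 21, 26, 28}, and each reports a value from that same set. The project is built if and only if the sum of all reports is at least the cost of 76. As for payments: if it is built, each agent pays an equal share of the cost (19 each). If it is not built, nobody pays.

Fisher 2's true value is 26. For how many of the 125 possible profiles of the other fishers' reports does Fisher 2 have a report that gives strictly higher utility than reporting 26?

3

Others report (11, 11, 26): truth gives 0; report 28 gives 7 > 0. Violating.
Others report (11, 26, 11): truth gives 0; report 28 gives 7 > 0. Violating.
Others report (26, 11, 11): truth gives 0; report 28 gives 7 > 0. Violating.
Others report (4, 4, 4): truth gives 0; no alternative beats it.
Others report (4, 4, 11): truth gives 0; no alternative beats it.
(Checking all 125 profiles: 3 have a profitable deviation, 122 do not.)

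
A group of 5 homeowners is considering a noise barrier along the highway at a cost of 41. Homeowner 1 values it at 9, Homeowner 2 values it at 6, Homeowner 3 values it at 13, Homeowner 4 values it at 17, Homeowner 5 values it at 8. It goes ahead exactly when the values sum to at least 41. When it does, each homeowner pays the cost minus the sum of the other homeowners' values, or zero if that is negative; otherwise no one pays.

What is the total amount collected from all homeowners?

6

Total value 53 ≥ cost 41, so it is built.
Homeowner 1: others sum to 44; max(0, 41 - 44) = 0.
Homeowner 2: others sum to 47; max(0, 41 - 47) = 0.
Homeowner 3: others sum to 40; max(0, 41 - 40) = 1.
Homeowner 4: others sum to 36; max(0, 41 - 36) = 5.
Homeowner 5: others sum to 45; max(0, 41 - 45) = 0.
Total collected = 0 + 0 + 1 + 5 + 0 = 6.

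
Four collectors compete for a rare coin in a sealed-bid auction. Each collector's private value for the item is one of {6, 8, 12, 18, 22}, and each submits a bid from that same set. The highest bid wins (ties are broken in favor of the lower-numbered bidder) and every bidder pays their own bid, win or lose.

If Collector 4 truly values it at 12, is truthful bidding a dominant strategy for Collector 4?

No

Consider the case where Collector 1 bids 6, Collector 2 bids 6 and Collector 3 bids 6.
Truthful bid 12: wins, pays 12, utility 12 - 12 = 0.
Bid 8 instead: wins, pays 8, utility 12 - 8 = 4.
Since 4 > 0, bidding 8 is strictly better here, so truthful bidding is not dominant.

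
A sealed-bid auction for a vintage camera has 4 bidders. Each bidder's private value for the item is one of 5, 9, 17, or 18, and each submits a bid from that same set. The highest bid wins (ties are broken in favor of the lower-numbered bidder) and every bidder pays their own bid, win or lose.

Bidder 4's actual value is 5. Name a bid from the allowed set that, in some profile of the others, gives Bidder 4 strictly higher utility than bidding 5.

Suppose Bidder 1 bids 5, Bidder 2 bids 5 and Bidder 3 bids 5.
Bid 5: loses but pays 5, utility -5.
Bid 9: wins, pays 9, utility 5 - 9 = -4.
So bidding 9 beats truth here (-4 > -5).

9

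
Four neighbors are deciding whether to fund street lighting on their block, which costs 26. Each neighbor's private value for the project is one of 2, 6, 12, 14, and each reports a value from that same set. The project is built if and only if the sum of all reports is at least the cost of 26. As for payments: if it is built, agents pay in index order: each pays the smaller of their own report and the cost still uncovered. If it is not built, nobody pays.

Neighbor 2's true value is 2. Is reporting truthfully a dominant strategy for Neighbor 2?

Check each profile of the others' reports and compare truth against every alternative report.
Others report (2, 6, 12): truth gives 0, best alternative gives -4.
Others report (2, 6, 14): truth gives 0, best alternative gives -4.
Others report (2, 12, 6): truth gives 0, best alternative gives -4.
Others report (2, 12, 12): truth gives 0, best alternative gives -4.
Others report (2, 12, 14): truth gives 0, best alternative gives -4.
Others report (2, 14, 6): truth gives 0, best alternative gives -4.
(Remaining 58 profiles checked similarly; truth is weakly best in each.)
In every case the truthful report is at least as good as any alternative, so it is a dominant strategy.

Yes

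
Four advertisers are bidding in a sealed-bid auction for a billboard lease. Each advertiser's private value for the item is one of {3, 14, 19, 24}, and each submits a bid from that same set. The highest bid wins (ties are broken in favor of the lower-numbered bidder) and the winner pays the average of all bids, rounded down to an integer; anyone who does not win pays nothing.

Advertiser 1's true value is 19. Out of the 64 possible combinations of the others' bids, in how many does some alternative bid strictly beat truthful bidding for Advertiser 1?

26

Others bid (3, 3, 3): truth gives 12; bid 3 gives 16 > 12. Violating.
Others bid (3, 3, 14): truth gives 10; bid 14 gives 11 > 10. Violating.
Others bid (3, 3, 24): truth gives 0; bid 24 gives 6 > 0. Violating.
Others bid (3, 14, 3): truth gives 10; bid 14 gives 11 > 10. Violating.
Others bid (3, 3, 19): truth gives 8; no alternative beats it.
Others bid (3, 14, 19): truth gives 6; no alternative beats it.
(Checking all 64 profiles: 26 have a profitable deviation, 38 do not.)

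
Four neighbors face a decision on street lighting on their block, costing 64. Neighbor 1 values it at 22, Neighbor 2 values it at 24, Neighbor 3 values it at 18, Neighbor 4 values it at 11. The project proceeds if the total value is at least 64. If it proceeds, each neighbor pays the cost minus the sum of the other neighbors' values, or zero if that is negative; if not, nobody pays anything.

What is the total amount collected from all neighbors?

31

Total value 75 ≥ cost 64, so it is built.
Neighbor 1: others sum to 53; max(0, 64 - 53) = 11.
Neighbor 2: others sum to 51; max(0, 64 - 51) = 13.
Neighbor 3: others sum to 57; max(0, 64 - 57) = 7.
Neighbor 4: others sum to 64; max(0, 64 - 64) = 0.
Total collected = 11 + 13 + 7 + 0 = 31.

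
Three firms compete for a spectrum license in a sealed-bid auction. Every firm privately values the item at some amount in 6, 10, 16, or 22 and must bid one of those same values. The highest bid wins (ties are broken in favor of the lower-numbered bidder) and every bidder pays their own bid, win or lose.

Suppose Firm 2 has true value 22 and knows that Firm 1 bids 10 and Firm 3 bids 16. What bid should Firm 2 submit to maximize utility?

Bid 6: loses but pays 6, utility -6.
Bid 10: loses but pays 10, utility -10.
Bid 16: wins, pays 16, utility 22 - 16 = 6.
Bid 22: wins, pays 22, utility 22 - 22 = 0.
The best choice is 16 with utility 6.

16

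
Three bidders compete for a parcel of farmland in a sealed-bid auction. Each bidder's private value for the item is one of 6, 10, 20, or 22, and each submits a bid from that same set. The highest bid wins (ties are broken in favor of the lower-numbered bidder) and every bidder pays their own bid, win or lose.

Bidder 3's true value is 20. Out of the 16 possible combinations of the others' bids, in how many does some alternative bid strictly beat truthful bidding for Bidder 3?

Others bid (6, 6): truth gives 0; bid 10 gives 10 > 0. Violating.
Others bid (6, 20): truth gives -20; bid 22 gives -2 > -20. Violating.
Others bid (6, 22): truth gives -20; bid 6 gives -6 > -20. Violating.
Others bid (10, 20): truth gives -20; bid 22 gives -2 > -20. Violating.
Others bid (6, 10): truth gives 0; no alternative beats it.
Others bid (10, 6): truth gives 0; no alternative beats it.
(Checking all 16 profiles: 13 have a profitable deviation, 3 do not.)

13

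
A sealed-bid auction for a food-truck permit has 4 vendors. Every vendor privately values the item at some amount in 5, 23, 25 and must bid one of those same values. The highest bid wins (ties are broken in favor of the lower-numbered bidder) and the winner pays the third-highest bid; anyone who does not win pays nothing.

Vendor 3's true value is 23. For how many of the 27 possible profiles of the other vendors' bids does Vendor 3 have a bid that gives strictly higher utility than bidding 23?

Others bid (5, 5, 25): truth gives 0; bid 25 gives 18 > 0. Violating.
Others bid (5, 23, 5): truth gives 0; bid 25 gives 18 > 0. Violating.
Others bid (23, 5, 5): truth gives 0; bid 25 gives 18 > 0. Violating.
Others bid (5, 5, 5): truth gives 18; no alternative beats it.
Others bid (5, 5, 23): truth gives 18; no alternative beats it.
(Checking all 27 profiles: 3 have a profitable deviation, 24 do not.)

3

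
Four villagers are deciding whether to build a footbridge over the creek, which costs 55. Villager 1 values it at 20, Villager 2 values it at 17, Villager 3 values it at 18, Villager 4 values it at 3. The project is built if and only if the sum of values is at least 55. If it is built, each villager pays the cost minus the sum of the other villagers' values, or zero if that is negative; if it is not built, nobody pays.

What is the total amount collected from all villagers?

46

Total value 58 ≥ cost 55, so it is built.
Villager 1: others sum to 38; max(0, 55 - 38) = 17.
Villager 2: others sum to 41; max(0, 55 - 41) = 14.
Villager 3: others sum to 40; max(0, 55 - 40) = 15.
Villager 4: others sum to 55; max(0, 55 - 55) = 0.
Total collected = 17 + 14 + 15 + 0 = 46.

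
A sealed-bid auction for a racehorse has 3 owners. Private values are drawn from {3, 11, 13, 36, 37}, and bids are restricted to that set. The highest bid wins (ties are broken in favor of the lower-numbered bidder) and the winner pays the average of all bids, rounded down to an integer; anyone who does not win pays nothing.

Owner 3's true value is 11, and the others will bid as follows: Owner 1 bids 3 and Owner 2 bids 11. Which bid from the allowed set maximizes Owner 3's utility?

Bid 3: loses, pays 0, utility 0.
Bid 11: loses, pays 0, utility 0.
Bid 13: wins, pays 9, utility 11 - 9 = 2.
Bid 36: wins, pays 16, utility 11 - 16 = -5.
Bid 37: wins, pays 17, utility 11 - 17 = -6.
The best choice is 13 with utility 2.

13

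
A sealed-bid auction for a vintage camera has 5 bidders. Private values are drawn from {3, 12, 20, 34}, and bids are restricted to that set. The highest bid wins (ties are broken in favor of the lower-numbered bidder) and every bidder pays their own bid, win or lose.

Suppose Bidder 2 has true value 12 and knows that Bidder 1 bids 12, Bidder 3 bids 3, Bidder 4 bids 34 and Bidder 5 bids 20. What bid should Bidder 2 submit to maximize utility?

Bid 3: loses but pays 3, utility -3.
Bid 12: loses but pays 12, utility -12.
Bid 20: loses but pays 20, utility -20.
Bid 34: wins, pays 34, utility 12 - 34 = -22.
The best choice is 3 with utility -3.

3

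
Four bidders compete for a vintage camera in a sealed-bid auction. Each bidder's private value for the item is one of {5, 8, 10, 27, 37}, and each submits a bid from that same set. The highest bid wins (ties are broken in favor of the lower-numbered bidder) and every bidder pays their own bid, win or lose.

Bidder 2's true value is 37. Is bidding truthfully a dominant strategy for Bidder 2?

No

Consider the case where Bidder 1 bids 5, Bidder 3 bids 5 and Bidder 4 bids 5.
Truthful bid 37: wins, pays 37, utility 37 - 37 = 0.
Bid 8 instead: wins, pays 8, utility 37 - 8 = 29.
Since 29 > 0, bidding 8 is strictly better here, so truthful bidding is not dominant.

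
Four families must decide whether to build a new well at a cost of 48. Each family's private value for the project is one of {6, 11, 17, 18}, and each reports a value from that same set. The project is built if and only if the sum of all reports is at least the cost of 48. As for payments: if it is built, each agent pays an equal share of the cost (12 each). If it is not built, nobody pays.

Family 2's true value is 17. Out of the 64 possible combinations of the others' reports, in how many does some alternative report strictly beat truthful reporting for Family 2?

Others report (6, 6, 18): truth gives 0; report 18 gives 5 > 0. Violating.
Others report (6, 18, 6): truth gives 0; report 18 gives 5 > 0. Violating.
Others report (18, 6, 6): truth gives 0; report 18 gives 5 > 0. Violating.
Others report (6, 6, 6): truth gives 0; no alternative beats it.
Others report (6, 6, 11): truth gives 0; no alternative beats it.
(Checking all 64 profiles: 3 have a profitable deviation, 61 do not.)

3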